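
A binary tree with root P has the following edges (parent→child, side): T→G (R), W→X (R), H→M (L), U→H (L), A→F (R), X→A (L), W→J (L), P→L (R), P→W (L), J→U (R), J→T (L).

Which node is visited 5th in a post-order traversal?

U

Post-order visits the left subtree, then the right subtree, then the node.
At P: go left to W.
  At W: go left to J.
    At J: go left to T.
      At T: no left child.
      At T: go right to G.
        G is a leaf — visit G.
      Visit T.
    At J: go right to U.
      At U: go left to H.
        At H: go left to M.
          M is a leaf — visit M.
        At H: no right child.
        Visit H.
      At U: no right child.
      Visit U.
    Visit J.
  At W: go right to X.
    At X: go left to A.
      At A: no left child.
      At A: go right to F.
        F is a leaf — visit F.
      Visit A.
    At X: no right child.
    Visit X.
  Visit W.
At P: go right to L.
  L is a leaf — visit L.
Visit P.
Full post-order sequence: G, T, M, H, U, J, F, A, X, W, L, P.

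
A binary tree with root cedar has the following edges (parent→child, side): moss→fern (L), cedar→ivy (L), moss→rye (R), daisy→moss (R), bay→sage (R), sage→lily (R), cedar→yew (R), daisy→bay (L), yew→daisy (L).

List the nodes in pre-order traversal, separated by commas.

cedar, ivy, yew, daisy, bay, sage, lily, moss, fern, rye

Pre-order visits the node, then its left subtree, then its right subtree.
Visit cedar.
At cedar: go left to ivy.
  ivy is a leaf — visit ivy.
At cedar: go right to yew.
  Visit yew.
  At yew: go left to daisy.
    Visit daisy.
    At daisy: go left to bay.
      Visit bay.
      At bay: no left child.
      At bay: go right to sage.
        Visit sage.
        At sage: no left child.
        At sage: go right to lily.
          lily is a leaf — visit lily.
    At daisy: go right to moss.
      Visit moss.
      At moss: go left to fern.
        fern is a leaf — visit fern.
      At moss: go right to rye.
        rye is a leaf — visit rye.
  At yew: no right child.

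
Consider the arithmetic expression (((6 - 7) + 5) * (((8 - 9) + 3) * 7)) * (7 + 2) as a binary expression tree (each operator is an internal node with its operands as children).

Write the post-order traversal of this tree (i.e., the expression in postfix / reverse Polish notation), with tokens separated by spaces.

Post-order on an expression tree gives postfix notation: for each operator, emit left operand, right operand, then the operator.

6 7 - 5 + 8 9 - 3 + 7 * * 7 2 + *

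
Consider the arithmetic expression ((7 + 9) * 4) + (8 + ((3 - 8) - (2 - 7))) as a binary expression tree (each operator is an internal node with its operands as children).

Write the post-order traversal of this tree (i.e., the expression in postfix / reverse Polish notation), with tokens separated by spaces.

7 9 + 4 * 8 3 8 - 2 7 - - + +

Post-order on an expression tree gives postfix notation: for each operator, emit left operand, right operand, then the operator.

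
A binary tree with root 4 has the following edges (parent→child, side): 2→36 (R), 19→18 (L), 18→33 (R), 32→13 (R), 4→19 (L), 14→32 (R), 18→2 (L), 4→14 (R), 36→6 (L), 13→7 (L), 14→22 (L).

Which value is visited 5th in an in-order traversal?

33

In-order visits the left subtree, then the node, then the right subtree.
At 4: go left to 19.
  At 19: go left to 18.
    At 18: go left to 2.
      At 2: no left child.
      Visit 2.
      At 2: go right to 36.
        At 36: go left to 6.
          6 is a leaf — visit 6.
        Visit 36.
        At 36: no right child.
    Visit 18.
    At 18: go right to 33.
      33 is a leaf — visit 33.
  Visit 19.
  At 19: no right child.
Visit 4.
At 4: go right to 14.
  At 14: go left to 22.
    22 is a leaf — visit 22.
  Visit 14.
  At 14: go right to 32.
    At 32: no left child.
    Visit 32.
    At 32: go right to 13.
      At 13: go left to 7.
        7 is a leaf — visit 7.
      Visit 13.
      At 13: no right child.
Full in-order sequence: 2, 6, 36, 18, 33, 19, 4, 22, 14, 32, 7, 13.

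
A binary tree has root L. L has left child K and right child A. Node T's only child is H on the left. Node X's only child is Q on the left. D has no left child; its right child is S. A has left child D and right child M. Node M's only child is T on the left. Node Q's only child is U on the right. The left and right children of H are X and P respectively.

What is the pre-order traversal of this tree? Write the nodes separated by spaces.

Pre-order visits the node, then its left subtree, then its right subtree.
Visit L.
At L: go left to K.
  K is a leaf — visit K.
At L: go right to A.
  Visit A.
  At A: go left to D.
    Visit D.
    At D: no left child.
    At D: go right to S.
      S is a leaf — visit S.
  At A: go right to M.
    Visit M.
    At M: go left to T.
      Visit T.
      At T: go left to H.
        Visit H.
        At H: go left to X.
          Visit X.
          At X: go left to Q.
            Visit Q.
            At Q: no left child.
            At Q: go right to U.
              U is a leaf — visit U.
          At X: no right child.
        At H: go right to P.
          P is a leaf — visit P.
      At T: no right child.
    At M: no right child.

L K A D S M T H X Q U P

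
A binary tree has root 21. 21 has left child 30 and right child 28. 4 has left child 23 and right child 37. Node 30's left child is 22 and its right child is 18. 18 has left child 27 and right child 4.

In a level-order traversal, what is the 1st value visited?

Level-order visits nodes level by level from the root, left to right within each level.
Level 0: 21
Level 1: 30, 28
Level 2: 22, 18
Level 3: 27, 4
Level 4: 23, 37
Full level-order sequence: 21, 30, 28, 22, 18, 27, 4, 23, 37.

21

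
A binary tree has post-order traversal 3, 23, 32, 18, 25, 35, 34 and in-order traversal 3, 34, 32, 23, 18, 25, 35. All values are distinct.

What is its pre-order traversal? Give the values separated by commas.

34, 3, 35, 25, 18, 32, 23

The last element of post-order is the root; it splits in-order into left and right subtrees.
Root 34: left subtree has 1 node {3}, right has 5 {32, 23, 18, 25, 35}.
  Root 35: left subtree has 4 nodes {32, 23, 18, 25}, right has 0 { }.
    Root 25: left subtree has 3 nodes {32, 23, 18}, right has 0 { }.
      Root 18: left subtree has 2 nodes {32, 23}, right has 0 { }.
        Root 32: left subtree has 0 nodes { }, right has 1 {23}.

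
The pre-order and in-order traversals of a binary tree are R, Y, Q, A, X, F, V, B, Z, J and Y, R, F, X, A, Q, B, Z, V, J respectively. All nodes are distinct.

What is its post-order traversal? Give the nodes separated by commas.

The first element of pre-order is the root; it splits in-order into left and right subtrees.
Root R: left subtree has 1 node {Y}, right has 8 {F, X, A, Q, B, Z, V, J}.
  Root Q: left subtree has 3 nodes {F, X, A}, right has 4 {B, Z, V, J}.
    Root A: left subtree has 2 nodes {F, X}, right has 0 { }.
      Root X: left subtree has 1 node {F}, right has 0 { }.
    Root V: left subtree has 2 nodes {B, Z}, right has 1 {J}.
      Root B: left subtree has 0 nodes { }, right has 1 {Z}.

Y, F, X, A, Z, B, J, V, Q, R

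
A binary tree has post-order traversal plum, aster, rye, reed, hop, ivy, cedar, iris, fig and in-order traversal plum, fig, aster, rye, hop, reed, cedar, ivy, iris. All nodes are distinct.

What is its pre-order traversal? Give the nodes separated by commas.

fig, plum, iris, cedar, hop, rye, aster, reed, ivy

The last element of post-order is the root; it splits in-order into left and right subtrees.
Root fig: left subtree has 1 node {plum}, right has 7 {aster, rye, hop, reed, cedar, ivy, iris}.
  Root iris: left subtree has 6 nodes {aster, rye, hop, reed, cedar, ivy}, right has 0 { }.
    Root cedar: left subtree has 4 nodes {aster, rye, hop, reed}, right has 1 {ivy}.
      Root hop: left subtree has 2 nodes {aster, rye}, right has 1 {reed}.
        Root rye: left subtree has 1 node {aster}, right has 0 { }.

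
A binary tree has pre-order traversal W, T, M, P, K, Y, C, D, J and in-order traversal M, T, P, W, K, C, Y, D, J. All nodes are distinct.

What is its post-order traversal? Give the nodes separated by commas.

The first element of pre-order is the root; it splits in-order into left and right subtrees.
Root W: left subtree has 3 nodes {M, T, P}, right has 5 {K, C, Y, D, J}.
  Root T: left subtree has 1 node {M}, right has 1 {P}.
  Root K: left subtree has 0 nodes { }, right has 4 {C, Y, D, J}.
    Root Y: left subtree has 1 node {C}, right has 2 {D, J}.
      Root D: left subtree has 0 nodes { }, right has 1 {J}.

M, P, T, C, J, D, Y, K, W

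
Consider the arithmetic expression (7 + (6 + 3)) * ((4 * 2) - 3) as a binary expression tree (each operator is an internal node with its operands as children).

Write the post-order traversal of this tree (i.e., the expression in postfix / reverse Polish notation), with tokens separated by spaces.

Post-order on an expression tree gives postfix notation: for each operator, emit left operand, right operand, then the operator.

7 6 3 + + 4 2 * 3 - *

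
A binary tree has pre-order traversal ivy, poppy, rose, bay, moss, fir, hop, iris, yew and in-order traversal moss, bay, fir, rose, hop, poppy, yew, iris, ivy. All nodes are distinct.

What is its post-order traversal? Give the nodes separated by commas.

The first element of pre-order is the root; it splits in-order into left and right subtrees.
Root ivy: left subtree has 8 nodes {moss, bay, fir, rose, hop, poppy, yew, iris}, right has 0 { }.
  Root poppy: left subtree has 5 nodes {moss, bay, fir, rose, hop}, right has 2 {yew, iris}.
    Root rose: left subtree has 3 nodes {moss, bay, fir}, right has 1 {hop}.
      Root bay: left subtree has 1 node {moss}, right has 1 {fir}.
    Root iris: left subtree has 1 node {yew}, right has 0 { }.

moss, fir, bay, hop, rose, yew, iris, poppy, ivy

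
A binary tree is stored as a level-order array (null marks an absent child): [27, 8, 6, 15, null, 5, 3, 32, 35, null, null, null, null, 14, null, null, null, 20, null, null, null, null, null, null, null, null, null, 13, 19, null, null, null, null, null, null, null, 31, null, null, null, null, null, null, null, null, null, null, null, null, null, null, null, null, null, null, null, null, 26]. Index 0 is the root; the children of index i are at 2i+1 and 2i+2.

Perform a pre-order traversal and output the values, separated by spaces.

27 8 15 32 35 20 31 6 5 3 14 13 19 26

Pre-order visits the node, then its left subtree, then its right subtree.
Visit 27.
At 27: go left to 8.
  Visit 8.
  At 8: go left to 15.
    Visit 15.
    At 15: go left to 32.
      32 is a leaf — visit 32.
    At 15: go right to 35.
      Visit 35.
      At 35: go left to 20.
        Visit 20.
        At 20: no left child.
        At 20: go right to 31.
          31 is a leaf — visit 31.
      At 35: no right child.
  At 8: no right child.
At 27: go right to 6.
  Visit 6.
  At 6: go left to 5.
    5 is a leaf — visit 5.
  At 6: go right to 3.
    Visit 3.
    At 3: go left to 14.
      Visit 14.
      At 14: go left to 13.
        13 is a leaf — visit 13.
      At 14: go right to 19.
        Visit 19.
        At 19: go left to 26.
          26 is a leaf — visit 26.
        At 19: no right child.
    At 3: no right child.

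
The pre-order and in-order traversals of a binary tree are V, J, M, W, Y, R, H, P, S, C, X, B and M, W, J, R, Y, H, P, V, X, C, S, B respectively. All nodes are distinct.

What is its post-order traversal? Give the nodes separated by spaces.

W M R P H Y J X C B S V

The first element of pre-order is the root; it splits in-order into left and right subtrees.
Root V: left subtree has 7 nodes {M, W, J, R, Y, H, P}, right has 4 {X, C, S, B}.
  Root J: left subtree has 2 nodes {M, W}, right has 4 {R, Y, H, P}.
    Root M: left subtree has 0 nodes { }, right has 1 {W}.
    Root Y: left subtree has 1 node {R}, right has 2 {H, P}.
      Root H: left subtree has 0 nodes { }, right has 1 {P}.
  Root S: left subtree has 2 nodes {X, C}, right has 1 {B}.
    Root C: left subtree has 1 node {X}, right has 0 { }.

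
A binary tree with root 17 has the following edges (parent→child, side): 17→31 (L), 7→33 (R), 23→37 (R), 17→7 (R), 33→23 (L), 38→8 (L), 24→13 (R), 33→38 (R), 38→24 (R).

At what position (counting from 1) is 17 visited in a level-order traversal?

Level-order visits nodes level by level from the root, left to right within each level.
Level 0: 17
Level 1: 31, 7
Level 2: 33
Level 3: 23, 38
Level 4: 37, 8, 24
Level 5: 13
Full level-order sequence: 17, 31, 7, 33, 23, 38, 37, 8, 24, 13.

1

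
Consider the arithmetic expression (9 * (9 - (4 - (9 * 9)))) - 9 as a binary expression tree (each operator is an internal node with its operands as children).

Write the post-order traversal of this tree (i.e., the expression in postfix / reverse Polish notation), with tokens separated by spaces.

Post-order on an expression tree gives postfix notation: for each operator, emit left operand, right operand, then the operator.

9 9 4 9 9 * - - * 9 -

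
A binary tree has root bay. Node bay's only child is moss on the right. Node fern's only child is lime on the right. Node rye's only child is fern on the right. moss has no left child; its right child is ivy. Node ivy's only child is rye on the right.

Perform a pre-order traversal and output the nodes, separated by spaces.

Pre-order visits the node, then its left subtree, then its right subtree.
Visit bay.
At bay: no left child.
At bay: go right to moss.
  Visit moss.
  At moss: no left child.
  At moss: go right to ivy.
    Visit ivy.
    At ivy: no left child.
    At ivy: go right to rye.
      Visit rye.
      At rye: no left child.
      At rye: go right to fern.
        Visit fern.
        At fern: no left child.
        At fern: go right to lime.
          lime is a leaf — visit lime.

bay moss ivy rye fern lime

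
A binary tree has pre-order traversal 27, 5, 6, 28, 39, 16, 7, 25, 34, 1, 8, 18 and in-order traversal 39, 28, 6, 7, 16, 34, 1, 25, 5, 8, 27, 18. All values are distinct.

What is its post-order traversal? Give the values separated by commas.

The first element of pre-order is the root; it splits in-order into left and right subtrees.
Root 27: left subtree has 10 nodes {39, 28, 6, 7, 16, 34, 1, 25, 5, 8}, right has 1 {18}.
  Root 5: left subtree has 8 nodes {39, 28, 6, 7, 16, 34, 1, 25}, right has 1 {8}.
    Root 6: left subtree has 2 nodes {39, 28}, right has 5 {7, 16, 34, 1, 25}.
      Root 28: left subtree has 1 node {39}, right has 0 { }.
      Root 16: left subtree has 1 node {7}, right has 3 {34, 1, 25}.
        Root 25: left subtree has 2 nodes {34, 1}, right has 0 { }.
          Root 34: left subtree has 0 nodes { }, right has 1 {1}.

39, 28, 7, 1, 34, 25, 16, 6, 8, 5, 18, 27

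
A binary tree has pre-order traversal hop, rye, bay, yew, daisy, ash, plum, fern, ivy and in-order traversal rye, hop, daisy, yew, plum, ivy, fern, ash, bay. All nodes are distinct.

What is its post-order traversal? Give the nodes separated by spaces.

rye daisy ivy fern plum ash yew bay hop

The first element of pre-order is the root; it splits in-order into left and right subtrees.
Root hop: left subtree has 1 node {rye}, right has 7 {daisy, yew, plum, ivy, fern, ash, bay}.
  Root bay: left subtree has 6 nodes {daisy, yew, plum, ivy, fern, ash}, right has 0 { }.
    Root yew: left subtree has 1 node {daisy}, right has 4 {plum, ivy, fern, ash}.
      Root ash: left subtree has 3 nodes {plum, ivy, fern}, right has 0 { }.
        Root plum: left subtree has 0 nodes { }, right has 2 {ivy, fern}.
          Root fern: left subtree has 1 node {ivy}, right has 0 { }.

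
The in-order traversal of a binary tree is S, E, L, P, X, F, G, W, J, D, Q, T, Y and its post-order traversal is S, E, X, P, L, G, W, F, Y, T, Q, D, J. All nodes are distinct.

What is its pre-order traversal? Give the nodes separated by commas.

J, F, L, E, S, P, X, W, G, D, Q, T, Y

The last element of post-order is the root; it splits in-order into left and right subtrees.
Root J: left subtree has 8 nodes {S, E, L, P, X, F, G, W}, right has 4 {D, Q, T, Y}.
  Root F: left subtree has 5 nodes {S, E, L, P, X}, right has 2 {G, W}.
    Root L: left subtree has 2 nodes {S, E}, right has 2 {P, X}.
      Root E: left subtree has 1 node {S}, right has 0 { }.
      Root P: left subtree has 0 nodes { }, right has 1 {X}.
    Root W: left subtree has 1 node {G}, right has 0 { }.
  Root D: left subtree has 0 nodes { }, right has 3 {Q, T, Y}.
    Root Q: left subtree has 0 nodes { }, right has 2 {T, Y}.
      Root T: left subtree has 0 nodes { }, right has 1 {Y}.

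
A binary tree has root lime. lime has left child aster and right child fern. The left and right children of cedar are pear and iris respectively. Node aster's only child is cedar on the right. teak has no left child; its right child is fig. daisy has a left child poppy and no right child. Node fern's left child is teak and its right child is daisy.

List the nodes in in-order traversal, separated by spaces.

In-order visits the left subtree, then the node, then the right subtree.
At lime: go left to aster.
  At aster: no left child.
  Visit aster.
  At aster: go right to cedar.
    At cedar: go left to pear.
      pear is a leaf — visit pear.
    Visit cedar.
    At cedar: go right to iris.
      iris is a leaf — visit iris.
Visit lime.
At lime: go right to fern.
  At fern: go left to teak.
    At teak: no left child.
    Visit teak.
    At teak: go right to fig.
      fig is a leaf — visit fig.
  Visit fern.
  At fern: go right to daisy.
    At daisy: go left to poppy.
      poppy is a leaf — visit poppy.
    Visit daisy.
    At daisy: no right child.

aster pear cedar iris lime teak fig fern poppy daisy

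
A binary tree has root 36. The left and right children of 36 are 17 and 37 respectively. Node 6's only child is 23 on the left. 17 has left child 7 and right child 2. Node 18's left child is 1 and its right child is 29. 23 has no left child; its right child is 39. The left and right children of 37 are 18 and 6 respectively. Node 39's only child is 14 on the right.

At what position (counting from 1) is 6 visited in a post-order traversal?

10

Post-order visits the left subtree, then the right subtree, then the node.
At 36: go left to 17.
  At 17: go left to 7.
    7 is a leaf — visit 7.
  At 17: go right to 2.
    2 is a leaf — visit 2.
  Visit 17.
At 36: go right to 37.
  At 37: go left to 18.
    At 18: go left to 1.
      1 is a leaf — visit 1.
    At 18: go right to 29.
      29 is a leaf — visit 29.
    Visit 18.
  At 37: go right to 6.
    At 6: go left to 23.
      At 23: no left child.
      At 23: go right to 39.
        At 39: no left child.
        At 39: go right to 14.
          14 is a leaf — visit 14.
        Visit 39.
      Visit 23.
    At 6: no right child.
    Visit 6.
  Visit 37.
Visit 36.
Full post-order sequence: 7, 2, 17, 1, 29, 18, 14, 39, 23, 6, 37, 36.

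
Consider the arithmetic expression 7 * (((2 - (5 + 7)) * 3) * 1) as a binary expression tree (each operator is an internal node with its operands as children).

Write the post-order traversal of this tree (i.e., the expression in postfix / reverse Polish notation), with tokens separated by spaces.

7 2 5 7 + - 3 * 1 * *

Post-order on an expression tree gives postfix notation: for each operator, emit left operand, right operand, then the operator.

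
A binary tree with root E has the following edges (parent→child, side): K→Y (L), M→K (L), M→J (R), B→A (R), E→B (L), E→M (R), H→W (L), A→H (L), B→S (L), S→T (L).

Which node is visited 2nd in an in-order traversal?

In-order visits the left subtree, then the node, then the right subtree.
At E: go left to B.
  At B: go left to S.
    At S: go left to T.
      T is a leaf — visit T.
    Visit S.
    At S: no right child.
  Visit B.
  At B: go right to A.
    At A: go left to H.
      At H: go left to W.
        W is a leaf — visit W.
      Visit H.
      At H: no right child.
    Visit A.
    At A: no right child.
Visit E.
At E: go right to M.
  At M: go left to K.
    At K: go left to Y.
      Y is a leaf — visit Y.
    Visit K.
    At K: no right child.
  Visit M.
  At M: go right to J.
    J is a leaf — visit J.
Full in-order sequence: T, S, B, W, H, A, E, Y, K, M, J.

S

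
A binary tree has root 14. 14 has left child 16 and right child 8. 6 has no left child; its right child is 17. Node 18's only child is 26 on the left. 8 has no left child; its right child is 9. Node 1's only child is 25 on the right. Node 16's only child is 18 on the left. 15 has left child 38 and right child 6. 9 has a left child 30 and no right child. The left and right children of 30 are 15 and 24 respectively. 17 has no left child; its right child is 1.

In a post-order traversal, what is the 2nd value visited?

18

Post-order visits the left subtree, then the right subtree, then the node.
At 14: go left to 16.
  At 16: go left to 18.
    At 18: go left to 26.
      26 is a leaf — visit 26.
    At 18: no right child.
    Visit 18.
  At 16: no right child.
  Visit 16.
At 14: go right to 8.
  At 8: no left child.
  At 8: go right to 9.
    At 9: go left to 30.
      At 30: go left to 15.
        At 15: go left to 38.
          38 is a leaf — visit 38.
        At 15: go right to 6.
          At 6: no left child.
          At 6: go right to 17.
            At 17: no left child.
            At 17: go right to 1.
              At 1: no left child.
              At 1: go right to 25.
                25 is a leaf — visit 25.
              Visit 1.
            Visit 17.
          Visit 6.
        Visit 15.
      At 30: go right to 24.
        24 is a leaf — visit 24.
      Visit 30.
    At 9: no right child.
    Visit 9.
  Visit 8.
Visit 14.
Full post-order sequence: 26, 18, 16, 38, 25, 1, 17, 6, 15, 24, 30, 9, 8, 14.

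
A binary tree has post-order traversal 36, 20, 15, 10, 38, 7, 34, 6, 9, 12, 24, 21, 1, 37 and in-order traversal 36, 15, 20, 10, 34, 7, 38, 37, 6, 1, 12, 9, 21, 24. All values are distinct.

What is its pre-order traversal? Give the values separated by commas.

37, 34, 10, 15, 36, 20, 7, 38, 1, 6, 21, 12, 9, 24

The last element of post-order is the root; it splits in-order into left and right subtrees.
Root 37: left subtree has 7 nodes {36, 15, 20, 10, 34, 7, 38}, right has 6 {6, 1, 12, 9, 21, 24}.
  Root 34: left subtree has 4 nodes {36, 15, 20, 10}, right has 2 {7, 38}.
    Root 10: left subtree has 3 nodes {36, 15, 20}, right has 0 { }.
      Root 15: left subtree has 1 node {36}, right has 1 {20}.
    Root 7: left subtree has 0 nodes { }, right has 1 {38}.
  Root 1: left subtree has 1 node {6}, right has 4 {12, 9, 21, 24}.
    Root 21: left subtree has 2 nodes {12, 9}, right has 1 {24}.
      Root 12: left subtree has 0 nodes { }, right has 1 {9}.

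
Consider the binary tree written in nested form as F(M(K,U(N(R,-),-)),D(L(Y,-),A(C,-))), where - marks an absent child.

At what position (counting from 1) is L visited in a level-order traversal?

Level-order visits nodes level by level from the root, left to right within each level.
Level 0: F
Level 1: M, D
Level 2: K, U, L, A
Level 3: N, Y, C
Level 4: R
Full level-order sequence: F, M, D, K, U, L, A, N, Y, C, R.

6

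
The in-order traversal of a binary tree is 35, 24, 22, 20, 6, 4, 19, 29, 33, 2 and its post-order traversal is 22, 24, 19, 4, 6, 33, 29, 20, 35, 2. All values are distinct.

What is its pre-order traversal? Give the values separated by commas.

2, 35, 20, 24, 22, 29, 6, 4, 19, 33

The last element of post-order is the root; it splits in-order into left and right subtrees.
Root 2: left subtree has 9 nodes {35, 24, 22, 20, 6, 4, 19, 29, 33}, right has 0 { }.
  Root 35: left subtree has 0 nodes { }, right has 8 {24, 22, 20, 6, 4, 19, 29, 33}.
    Root 20: left subtree has 2 nodes {24, 22}, right has 5 {6, 4, 19, 29, 33}.
      Root 24: left subtree has 0 nodes { }, right has 1 {22}.
      Root 29: left subtree has 3 nodes {6, 4, 19}, right has 1 {33}.
        Root 6: left subtree has 0 nodes { }, right has 2 {4, 19}.
          Root 4: left subtree has 0 nodes { }, right has 1 {19}.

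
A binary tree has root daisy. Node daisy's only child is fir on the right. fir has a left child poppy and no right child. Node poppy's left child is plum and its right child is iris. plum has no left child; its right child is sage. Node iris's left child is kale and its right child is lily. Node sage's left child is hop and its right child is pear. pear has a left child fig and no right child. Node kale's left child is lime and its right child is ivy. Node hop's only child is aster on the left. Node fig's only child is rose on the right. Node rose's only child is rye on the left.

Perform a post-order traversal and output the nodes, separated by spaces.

aster hop rye rose fig pear sage plum lime ivy kale lily iris poppy fir daisy

Post-order visits the left subtree, then the right subtree, then the node.
At daisy: no left child.
At daisy: go right to fir.
  At fir: go left to poppy.
    At poppy: go left to plum.
      At plum: no left child.
      At plum: go right to sage.
        At sage: go left to hop.
          At hop: go left to aster.
            aster is a leaf — visit aster.
          At hop: no right child.
          Visit hop.
        At sage: go right to pear.
          At pear: go left to fig.
            At fig: no left child.
            At fig: go right to rose.
              At rose: go left to rye.
                rye is a leaf — visit rye.
              At rose: no right child.
              Visit rose.
            Visit fig.
          At pear: no right child.
          Visit pear.
        Visit sage.
      Visit plum.
    At poppy: go right to iris.
      At iris: go left to kale.
        At kale: go left to lime.
          lime is a leaf — visit lime.
        At kale: go right to ivy.
          ivy is a leaf — visit ivy.
        Visit kale.
      At iris: go right to lily.
        lily is a leaf — visit lily.
      Visit iris.
    Visit poppy.
  At fir: no right child.
  Visit fir.
Visit daisy.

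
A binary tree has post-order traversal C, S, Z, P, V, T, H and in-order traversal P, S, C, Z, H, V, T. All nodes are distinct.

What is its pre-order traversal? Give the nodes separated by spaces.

H P Z S C T V

The last element of post-order is the root; it splits in-order into left and right subtrees.
Root H: left subtree has 4 nodes {P, S, C, Z}, right has 2 {V, T}.
  Root P: left subtree has 0 nodes { }, right has 3 {S, C, Z}.
    Root Z: left subtree has 2 nodes {S, C}, right has 0 { }.
      Root S: left subtree has 0 nodes { }, right has 1 {C}.
  Root T: left subtree has 1 node {V}, right has 0 { }.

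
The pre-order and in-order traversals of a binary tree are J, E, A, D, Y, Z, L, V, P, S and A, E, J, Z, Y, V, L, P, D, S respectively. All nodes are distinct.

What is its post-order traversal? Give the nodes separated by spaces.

A E Z V P L Y S D J

The first element of pre-order is the root; it splits in-order into left and right subtrees.
Root J: left subtree has 2 nodes {A, E}, right has 7 {Z, Y, V, L, P, D, S}.
  Root E: left subtree has 1 node {A}, right has 0 { }.
  Root D: left subtree has 5 nodes {Z, Y, V, L, P}, right has 1 {S}.
    Root Y: left subtree has 1 node {Z}, right has 3 {V, L, P}.
      Root L: left subtree has 1 node {V}, right has 1 {P}.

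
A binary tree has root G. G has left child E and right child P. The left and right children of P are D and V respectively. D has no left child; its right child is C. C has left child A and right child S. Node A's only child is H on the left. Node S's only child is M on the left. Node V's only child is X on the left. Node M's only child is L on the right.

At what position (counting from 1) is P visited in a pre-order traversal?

3

Pre-order visits the node, then its left subtree, then its right subtree.
Visit G.
At G: go left to E.
  E is a leaf — visit E.
At G: go right to P.
  Visit P.
  At P: go left to D.
    Visit D.
    At D: no left child.
    At D: go right to C.
      Visit C.
      At C: go left to A.
        Visit A.
        At A: go left to H.
          H is a leaf — visit H.
        At A: no right child.
      At C: go right to S.
        Visit S.
        At S: go left to M.
          Visit M.
          At M: no left child.
          At M: go right to L.
            L is a leaf — visit L.
        At S: no right child.
  At P: go right to V.
    Visit V.
    At V: go left to X.
      X is a leaf — visit X.
    At V: no right child.
Full pre-order sequence: G, E, P, D, C, A, H, S, M, L, V, X.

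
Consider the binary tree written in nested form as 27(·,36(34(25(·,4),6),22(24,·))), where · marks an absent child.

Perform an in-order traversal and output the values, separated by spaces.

In-order visits the left subtree, then the node, then the right subtree.
At 27: no left child.
Visit 27.
At 27: go right to 36.
  At 36: go left to 34.
    At 34: go left to 25.
      At 25: no left child.
      Visit 25.
      At 25: go right to 4.
        4 is a leaf — visit 4.
    Visit 34.
    At 34: go right to 6.
      6 is a leaf — visit 6.
  Visit 36.
  At 36: go right to 22.
    At 22: go left to 24.
      24 is a leaf — visit 24.
    Visit 22.
    At 22: no right child.

27 25 4 34 6 36 24 22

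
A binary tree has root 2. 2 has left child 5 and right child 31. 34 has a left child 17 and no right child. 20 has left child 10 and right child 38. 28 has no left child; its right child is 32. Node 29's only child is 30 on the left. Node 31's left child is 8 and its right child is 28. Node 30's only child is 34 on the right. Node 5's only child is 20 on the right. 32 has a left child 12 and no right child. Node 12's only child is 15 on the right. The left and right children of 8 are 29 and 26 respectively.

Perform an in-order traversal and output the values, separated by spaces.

5 10 20 38 2 30 17 34 29 8 26 31 28 12 15 32

In-order visits the left subtree, then the node, then the right subtree.
At 2: go left to 5.
  At 5: no left child.
  Visit 5.
  At 5: go right to 20.
    At 20: go left to 10.
      10 is a leaf — visit 10.
    Visit 20.
    At 20: go right to 38.
      38 is a leaf — visit 38.
Visit 2.
At 2: go right to 31.
  At 31: go left to 8.
    At 8: go left to 29.
      At 29: go left to 30.
        At 30: no left child.
        Visit 30.
        At 30: go right to 34.
          At 34: go left to 17.
            17 is a leaf — visit 17.
          Visit 34.
          At 34: no right child.
      Visit 29.
      At 29: no right child.
    Visit 8.
    At 8: go right to 26.
      26 is a leaf — visit 26.
  Visit 31.
  At 31: go right to 28.
    At 28: no left child.
    Visit 28.
    At 28: go right to 32.
      At 32: go left to 12.
        At 12: no left child.
        Visit 12.
        At 12: go right to 15.
          15 is a leaf — visit 15.
      Visit 32.
      At 32: no right child.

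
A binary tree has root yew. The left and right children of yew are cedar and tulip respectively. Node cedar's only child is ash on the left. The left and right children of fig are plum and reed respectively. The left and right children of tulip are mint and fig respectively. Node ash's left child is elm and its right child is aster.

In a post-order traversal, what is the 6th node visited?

Post-order visits the left subtree, then the right subtree, then the node.
At yew: go left to cedar.
  At cedar: go left to ash.
    At ash: go left to elm.
      elm is a leaf — visit elm.
    At ash: go right to aster.
      aster is a leaf — visit aster.
    Visit ash.
  At cedar: no right child.
  Visit cedar.
At yew: go right to tulip.
  At tulip: go left to mint.
    mint is a leaf — visit mint.
  At tulip: go right to fig.
    At fig: go left to plum.
      plum is a leaf — visit plum.
    At fig: go right to reed.
      reed is a leaf — visit reed.
    Visit fig.
  Visit tulip.
Visit yew.
Full post-order sequence: elm, aster, ash, cedar, mint, plum, reed, fig, tulip, yew.

plum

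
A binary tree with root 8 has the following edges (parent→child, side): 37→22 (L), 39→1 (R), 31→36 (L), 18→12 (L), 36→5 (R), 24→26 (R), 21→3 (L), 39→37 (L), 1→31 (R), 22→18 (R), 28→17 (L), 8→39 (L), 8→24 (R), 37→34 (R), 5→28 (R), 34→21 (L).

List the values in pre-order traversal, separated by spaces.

8 39 37 22 18 12 34 21 3 1 31 36 5 28 17 24 26

Pre-order visits the node, then its left subtree, then its right subtree.
Visit 8.
At 8: go left to 39.
  Visit 39.
  At 39: go left to 37.
    Visit 37.
    At 37: go left to 22.
      Visit 22.
      At 22: no left child.
      At 22: go right to 18.
        Visit 18.
        At 18: go left to 12.
          12 is a leaf — visit 12.
        At 18: no right child.
    At 37: go right to 34.
      Visit 34.
      At 34: go left to 21.
        Visit 21.
        At 21: go left to 3.
          3 is a leaf — visit 3.
        At 21: no right child.
      At 34: no right child.
  At 39: go right to 1.
    Visit 1.
    At 1: no left child.
    At 1: go right to 31.
      Visit 31.
      At 31: go left to 36.
        Visit 36.
        At 36: no left child.
        At 36: go right to 5.
          Visit 5.
          At 5: no left child.
          At 5: go right to 28.
            Visit 28.
            At 28: go left to 17.
              17 is a leaf — visit 17.
            At 28: no right child.
      At 31: no right child.
At 8: go right to 24.
  Visit 24.
  At 24: no left child.
  At 24: go right to 26.
    26 is a leaf — visit 26.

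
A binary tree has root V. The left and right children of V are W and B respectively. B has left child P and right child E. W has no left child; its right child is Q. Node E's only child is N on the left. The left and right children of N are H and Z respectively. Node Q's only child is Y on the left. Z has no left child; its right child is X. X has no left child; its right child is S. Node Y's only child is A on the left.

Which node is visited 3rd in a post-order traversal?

Post-order visits the left subtree, then the right subtree, then the node.
At V: go left to W.
  At W: no left child.
  At W: go right to Q.
    At Q: go left to Y.
      At Y: go left to A.
        A is a leaf — visit A.
      At Y: no right child.
      Visit Y.
    At Q: no right child.
    Visit Q.
  Visit W.
At V: go right to B.
  At B: go left to P.
    P is a leaf — visit P.
  At B: go right to E.
    At E: go left to N.
      At N: go left to H.
        H is a leaf — visit H.
      At N: go right to Z.
        At Z: no left child.
        At Z: go right to X.
          At X: no left child.
          At X: go right to S.
            S is a leaf — visit S.
          Visit X.
        Visit Z.
      Visit N.
    At E: no right child.
    Visit E.
  Visit B.
Visit V.
Full post-order sequence: A, Y, Q, W, P, H, S, X, Z, N, E, B, V.

Q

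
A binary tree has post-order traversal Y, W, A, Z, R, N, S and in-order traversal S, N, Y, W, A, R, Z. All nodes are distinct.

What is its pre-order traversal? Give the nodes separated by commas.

The last element of post-order is the root; it splits in-order into left and right subtrees.
Root S: left subtree has 0 nodes { }, right has 6 {N, Y, W, A, R, Z}.
  Root N: left subtree has 0 nodes { }, right has 5 {Y, W, A, R, Z}.
    Root R: left subtree has 3 nodes {Y, W, A}, right has 1 {Z}.
      Root A: left subtree has 2 nodes {Y, W}, right has 0 { }.
        Root W: left subtree has 1 node {Y}, right has 0 { }.

S, N, R, A, W, Y, Z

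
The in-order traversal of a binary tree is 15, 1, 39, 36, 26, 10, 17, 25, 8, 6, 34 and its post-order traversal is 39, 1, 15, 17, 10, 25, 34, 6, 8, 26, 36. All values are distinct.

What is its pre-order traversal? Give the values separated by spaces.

36 15 1 39 26 8 25 10 17 6 34

The last element of post-order is the root; it splits in-order into left and right subtrees.
Root 36: left subtree has 3 nodes {15, 1, 39}, right has 7 {26, 10, 17, 25, 8, 6, 34}.
  Root 15: left subtree has 0 nodes { }, right has 2 {1, 39}.
    Root 1: left subtree has 0 nodes { }, right has 1 {39}.
  Root 26: left subtree has 0 nodes { }, right has 6 {10, 17, 25, 8, 6, 34}.
    Root 8: left subtree has 3 nodes {10, 17, 25}, right has 2 {6, 34}.
      Root 25: left subtree has 2 nodes {10, 17}, right has 0 { }.
        Root 10: left subtree has 0 nodes { }, right has 1 {17}.
      Root 6: left subtree has 0 nodes { }, right has 1 {34}.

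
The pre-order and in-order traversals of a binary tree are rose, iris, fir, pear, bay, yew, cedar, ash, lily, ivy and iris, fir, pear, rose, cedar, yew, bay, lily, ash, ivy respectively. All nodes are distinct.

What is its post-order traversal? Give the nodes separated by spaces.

pear fir iris cedar yew lily ivy ash bay rose

The first element of pre-order is the root; it splits in-order into left and right subtrees.
Root rose: left subtree has 3 nodes {iris, fir, pear}, right has 6 {cedar, yew, bay, lily, ash, ivy}.
  Root iris: left subtree has 0 nodes { }, right has 2 {fir, pear}.
    Root fir: left subtree has 0 nodes { }, right has 1 {pear}.
  Root bay: left subtree has 2 nodes {cedar, yew}, right has 3 {lily, ash, ivy}.
    Root yew: left subtree has 1 node {cedar}, right has 0 { }.
    Root ash: left subtree has 1 node {lily}, right has 1 {ivy}.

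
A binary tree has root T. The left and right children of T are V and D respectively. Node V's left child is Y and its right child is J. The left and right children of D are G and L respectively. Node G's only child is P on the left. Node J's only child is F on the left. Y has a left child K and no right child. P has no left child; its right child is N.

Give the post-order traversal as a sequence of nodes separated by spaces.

K Y F J V N P G L D T

Post-order visits the left subtree, then the right subtree, then the node.
At T: go left to V.
  At V: go left to Y.
    At Y: go left to K.
      K is a leaf — visit K.
    At Y: no right child.
    Visit Y.
  At V: go right to J.
    At J: go left to F.
      F is a leaf — visit F.
    At J: no right child.
    Visit J.
  Visit V.
At T: go right to D.
  At D: go left to G.
    At G: go left to P.
      At P: no left child.
      At P: go right to N.
        N is a leaf — visit N.
      Visit P.
    At G: no right child.
    Visit G.
  At D: go right to L.
    L is a leaf — visit L.
  Visit D.
Visit T.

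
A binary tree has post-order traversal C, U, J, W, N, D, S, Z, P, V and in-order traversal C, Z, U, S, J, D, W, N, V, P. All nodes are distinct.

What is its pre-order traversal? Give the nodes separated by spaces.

The last element of post-order is the root; it splits in-order into left and right subtrees.
Root V: left subtree has 8 nodes {C, Z, U, S, J, D, W, N}, right has 1 {P}.
  Root Z: left subtree has 1 node {C}, right has 6 {U, S, J, D, W, N}.
    Root S: left subtree has 1 node {U}, right has 4 {J, D, W, N}.
      Root D: left subtree has 1 node {J}, right has 2 {W, N}.
        Root N: left subtree has 1 node {W}, right has 0 { }.

V Z C S U D J N W P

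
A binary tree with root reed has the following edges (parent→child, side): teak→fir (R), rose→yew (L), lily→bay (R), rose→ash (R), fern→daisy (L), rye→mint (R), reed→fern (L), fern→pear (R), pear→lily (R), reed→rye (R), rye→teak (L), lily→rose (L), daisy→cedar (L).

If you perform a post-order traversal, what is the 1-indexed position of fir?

10

Post-order visits the left subtree, then the right subtree, then the node.
At reed: go left to fern.
  At fern: go left to daisy.
    At daisy: go left to cedar.
      cedar is a leaf — visit cedar.
    At daisy: no right child.
    Visit daisy.
  At fern: go right to pear.
    At pear: no left child.
    At pear: go right to lily.
      At lily: go left to rose.
        At rose: go left to yew.
          yew is a leaf — visit yew.
        At rose: go right to ash.
          ash is a leaf — visit ash.
        Visit rose.
      At lily: go right to bay.
        bay is a leaf — visit bay.
      Visit lily.
    Visit pear.
  Visit fern.
At reed: go right to rye.
  At rye: go left to teak.
    At teak: no left child.
    At teak: go right to fir.
      fir is a leaf — visit fir.
    Visit teak.
  At rye: go right to mint.
    mint is a leaf — visit mint.
  Visit rye.
Visit reed.
Full post-order sequence: cedar, daisy, yew, ash, rose, bay, lily, pear, fern, fir, teak, mint, rye, reed.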